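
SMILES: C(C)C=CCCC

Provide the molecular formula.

Heavy atoms from the SMILES: 7 C.
Implicit hydrogens by atom environment:
  3 × C: 2 H each → 6
  2 × C: 3 H each → 6
  2 × C: 1 H each → 2
  Total hydrogens = 14.
Molecular formula: C7H14

C7H14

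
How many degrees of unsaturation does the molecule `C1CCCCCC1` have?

Molecular formula from the SMILES: C7H14.
DoU = (2C + 2 + N − H − X)/2 = (2·7 + 2 + 0 − 14 − 0)/2 = 2/2 = 1.
(Structurally: 1 ring(s) + 0 π bond(s) = 1.)

1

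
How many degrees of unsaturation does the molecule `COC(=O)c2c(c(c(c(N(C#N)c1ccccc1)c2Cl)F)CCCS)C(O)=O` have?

Molecular formula from the SMILES: C19H16ClFN2O4S.
DoU = (2C + 2 + N − H − X)/2 = (2·19 + 2 + 2 − 16 − 2)/2 = 24/2 = 12.
(Structurally: 2 ring(s) + 10 π bond(s) = 12.)

12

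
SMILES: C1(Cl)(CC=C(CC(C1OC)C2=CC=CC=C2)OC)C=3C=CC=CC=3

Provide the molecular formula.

C21H23ClO2

Heavy atoms from the SMILES: 21 C, 1 Cl, 2 O.
Implicit hydrogens by atom environment:
  10 × C (aromatic): 1 H each → 10
  3 × C: 1 H each → 3
  2 × C: 3 H each → 6
  2 × C: 2 H each → 4
  2 × C: no H
  2 × C (aromatic): no H
  2 × O: no H
  1 × Cl: no H
  Total hydrogens = 23.
Molecular formula: C21H23ClO2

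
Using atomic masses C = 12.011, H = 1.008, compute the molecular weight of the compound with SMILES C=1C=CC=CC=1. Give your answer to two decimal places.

78.11

Molecular formula: C6H6.
M = 6×12.011 + 6×1.008 = 78.11 g/mol.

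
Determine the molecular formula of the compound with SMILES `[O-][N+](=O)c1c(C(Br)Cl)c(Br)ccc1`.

Heavy atoms from the SMILES: 2 Br, 7 C, 1 Cl, 1 N, 2 O.
Implicit hydrogens by atom environment:
  3 × C (aromatic): 1 H each → 3
  3 × C (aromatic): no H
  2 × Br: no H
  1 × C: 1 H
  1 × Cl: no H
  1 × N (charge +1): no H
  1 × O: no H
  1 × O (charge -1): no H
  Total hydrogens = 4.
Molecular formula: C7H4Br2ClNO2

C7H4Br2ClNO2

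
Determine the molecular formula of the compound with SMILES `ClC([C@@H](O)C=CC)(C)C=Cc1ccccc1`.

Heavy atoms from the SMILES: 14 C, 1 Cl, 1 O.
Implicit hydrogens by atom environment:
  5 × C: 1 H each → 5
  5 × C (aromatic): 1 H each → 5
  2 × C: 3 H each → 6
  1 × C: no H
  1 × C (aromatic): no H
  1 × Cl: no H
  1 × O: 1 H
  Total hydrogens = 17.
Molecular formula: C14H17ClO

C14H17ClO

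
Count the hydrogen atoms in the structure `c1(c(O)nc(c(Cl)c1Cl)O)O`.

3

Hydrogens are implicit in SMILES; fill each atom to its normal valence:
  5 × C (aromatic): no H
  3 × O: 1 H each → 3
  2 × Cl: no H
  1 × N (aromatic): no H
  Total hydrogens = 3.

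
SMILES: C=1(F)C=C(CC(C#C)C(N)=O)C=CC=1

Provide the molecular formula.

C11H10FNO

Heavy atoms from the SMILES: 11 C, 1 F, 1 N, 1 O.
Implicit hydrogens by atom environment:
  4 × C (aromatic): 1 H each → 4
  2 × C: 1 H each → 2
  2 × C (aromatic): no H
  2 × C: no H
  1 × C: 2 H
  1 × F: no H
  1 × N: 2 H
  1 × O: no H
  Total hydrogens = 10.
Molecular formula: C11H10FNO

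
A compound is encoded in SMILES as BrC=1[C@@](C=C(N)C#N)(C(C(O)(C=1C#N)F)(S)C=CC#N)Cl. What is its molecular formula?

C12H7BrClFN4OS

Heavy atoms from the SMILES: 1 Br, 12 C, 1 Cl, 1 F, 4 N, 1 O, 1 S.
Implicit hydrogens by atom environment:
  9 × C: no H
  3 × C: 1 H each → 3
  3 × N: no H
  1 × Br: no H
  1 × Cl: no H
  1 × F: no H
  1 × N: 2 H
  1 × O: 1 H
  1 × S: 1 H
  Total hydrogens = 7.
Molecular formula: C12H7BrClFN4OS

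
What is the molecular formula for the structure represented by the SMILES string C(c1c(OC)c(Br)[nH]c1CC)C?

C9H14BrNO

Heavy atoms from the SMILES: 1 Br, 9 C, 1 N, 1 O.
Implicit hydrogens by atom environment:
  4 × C (aromatic): no H
  3 × C: 3 H each → 9
  2 × C: 2 H each → 4
  1 × Br: no H
  1 × N (aromatic): 1 H
  1 × O: no H
  Total hydrogens = 14.
Molecular formula: C9H14BrNO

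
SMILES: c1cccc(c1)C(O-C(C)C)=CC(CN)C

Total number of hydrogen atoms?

21

Hydrogens are implicit in SMILES; fill each atom to its normal valence:
  5 × C (aromatic): 1 H each → 5
  3 × C: 3 H each → 9
  3 × C: 1 H each → 3
  1 × C: 2 H
  1 × C: no H
  1 × C (aromatic): no H
  1 × N: 2 H
  1 × O: no H
  Total hydrogens = 21.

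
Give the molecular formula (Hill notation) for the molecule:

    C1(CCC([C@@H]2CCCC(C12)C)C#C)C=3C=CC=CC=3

C19H24

Heavy atoms from the SMILES: 19 C.
Implicit hydrogens by atom environment:
  6 × C: 1 H each → 6
  5 × C: 2 H each → 10
  5 × C (aromatic): 1 H each → 5
  1 × C: 3 H
  1 × C: no H
  1 × C (aromatic): no H
  Total hydrogens = 24.
Molecular formula: C19H24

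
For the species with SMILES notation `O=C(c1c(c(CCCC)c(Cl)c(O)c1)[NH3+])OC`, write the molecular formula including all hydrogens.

C12H17ClNO3+

Heavy atoms from the SMILES: 12 C, 1 Cl, 1 N, 3 O.
Implicit hydrogens by atom environment:
  5 × C (aromatic): no H
  3 × C: 2 H each → 6
  2 × C: 3 H each → 6
  2 × O: no H
  1 × C (aromatic): 1 H
  1 × C: no H
  1 × Cl: no H
  1 × N (charge +1): 3 H
  1 × O: 1 H
  Total hydrogens = 17.
Net charge +1.
Molecular formula: C12H17ClNO3+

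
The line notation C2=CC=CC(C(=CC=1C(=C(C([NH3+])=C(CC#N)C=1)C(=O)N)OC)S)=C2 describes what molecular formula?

Heavy atoms from the SMILES: 18 C, 3 N, 2 O, 1 S.
Implicit hydrogens by atom environment:
  6 × C (aromatic): 1 H each → 6
  6 × C (aromatic): no H
  3 × C: no H
  2 × O: no H
  1 × C: 3 H
  1 × C: 2 H
  1 × C: 1 H
  1 × N (charge +1): 3 H
  1 × N: 2 H
  1 × N: no H
  1 × S: 1 H
  Total hydrogens = 18.
Net charge +1.
Molecular formula: C18H18N3O2S+

C18H18N3O2S+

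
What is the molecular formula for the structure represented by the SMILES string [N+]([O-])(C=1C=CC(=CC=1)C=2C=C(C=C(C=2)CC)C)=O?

Heavy atoms from the SMILES: 15 C, 1 N, 2 O.
Implicit hydrogens by atom environment:
  7 × C (aromatic): 1 H each → 7
  5 × C (aromatic): no H
  2 × C: 3 H each → 6
  1 × C: 2 H
  1 × N (charge +1): no H
  1 × O: no H
  1 × O (charge -1): no H
  Total hydrogens = 15.
Molecular formula: C15H15NO2

C15H15NO2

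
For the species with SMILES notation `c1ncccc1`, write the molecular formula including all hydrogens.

C5H5N

Heavy atoms from the SMILES: 5 C, 1 N.
Implicit hydrogens by atom environment:
  5 × C (aromatic): 1 H each → 5
  1 × N (aromatic): no H
  Total hydrogens = 5.
Molecular formula: C5H5N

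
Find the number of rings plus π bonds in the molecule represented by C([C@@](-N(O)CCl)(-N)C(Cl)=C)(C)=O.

Molecular formula from the SMILES: C6H10Cl2N2O2.
DoU = (2C + 2 + N − H − X)/2 = (2·6 + 2 + 2 − 10 − 2)/2 = 4/2 = 2.
(Structurally: 0 ring(s) + 2 π bond(s) = 2.)

2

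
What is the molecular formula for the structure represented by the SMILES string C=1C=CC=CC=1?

C6H6

Heavy atoms from the SMILES: 6 C.
Implicit hydrogens by atom environment:
  6 × C (aromatic): 1 H each → 6
  Total hydrogens = 6.
Molecular formula: C6H6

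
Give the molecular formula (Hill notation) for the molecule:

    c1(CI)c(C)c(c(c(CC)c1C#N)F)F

Heavy atoms from the SMILES: 11 C, 2 F, 1 I, 1 N.
Implicit hydrogens by atom environment:
  6 × C (aromatic): no H
  2 × C: 3 H each → 6
  2 × C: 2 H each → 4
  2 × F: no H
  1 × C: no H
  1 × I: no H
  1 × N: no H
  Total hydrogens = 10.
Molecular formula: C11H10F2IN

C11H10F2IN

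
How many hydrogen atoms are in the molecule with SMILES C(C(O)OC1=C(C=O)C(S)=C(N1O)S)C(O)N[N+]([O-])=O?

Hydrogens are implicit in SMILES; fill each atom to its normal valence:
  4 × C (aromatic): no H
  3 × C: 1 H each → 3
  3 × O: 1 H each → 3
  3 × O: no H
  2 × S: 1 H each → 2
  1 × C: 2 H
  1 × N: 1 H
  1 × N (aromatic): no H
  1 × N (charge +1): no H
  1 × O (charge -1): no H
  Total hydrogens = 11.

11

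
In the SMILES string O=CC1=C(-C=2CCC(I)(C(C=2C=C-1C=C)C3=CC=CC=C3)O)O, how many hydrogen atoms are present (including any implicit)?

17

Hydrogens are implicit in SMILES; fill each atom to its normal valence:
  6 × C (aromatic): 1 H each → 6
  6 × C (aromatic): no H
  3 × C: 2 H each → 6
  3 × C: 1 H each → 3
  2 × O: 1 H each → 2
  1 × C: no H
  1 × I: no H
  1 × O: no H
  Total hydrogens = 17.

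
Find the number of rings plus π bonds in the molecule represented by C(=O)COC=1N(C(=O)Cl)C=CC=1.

5

Molecular formula from the SMILES: C7H6ClNO3.
DoU = (2C + 2 + N − H − X)/2 = (2·7 + 2 + 1 − 6 − 1)/2 = 10/2 = 5.
(Structurally: 1 ring(s) + 4 π bond(s) = 5.)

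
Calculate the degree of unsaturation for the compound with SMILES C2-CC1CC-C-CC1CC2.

2

Molecular formula from the SMILES: C10H18.
DoU = (2C + 2 + N − H − X)/2 = (2·10 + 2 + 0 − 18 − 0)/2 = 4/2 = 2.
(Structurally: 2 ring(s) + 0 π bond(s) = 2.)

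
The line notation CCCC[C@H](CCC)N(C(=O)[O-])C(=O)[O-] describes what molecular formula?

Heavy atoms from the SMILES: 10 C, 1 N, 4 O.
Implicit hydrogens by atom environment:
  5 × C: 2 H each → 10
  2 × C: 3 H each → 6
  2 × C: no H
  2 × O: no H
  2 × O (charge -1): no H
  1 × C: 1 H
  1 × N: no H
  Total hydrogens = 17.
Net charge -2.
Molecular formula: [C10H17NO4]2-

[C10H17NO4]2-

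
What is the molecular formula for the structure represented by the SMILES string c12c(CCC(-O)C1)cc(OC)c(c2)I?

Heavy atoms from the SMILES: 11 C, 1 I, 2 O.
Implicit hydrogens by atom environment:
  4 × C (aromatic): no H
  3 × C: 2 H each → 6
  2 × C (aromatic): 1 H each → 2
  1 × C: 3 H
  1 × C: 1 H
  1 × I: no H
  1 × O: 1 H
  1 × O: no H
  Total hydrogens = 13.
Molecular formula: C11H13IO2

C11H13IO2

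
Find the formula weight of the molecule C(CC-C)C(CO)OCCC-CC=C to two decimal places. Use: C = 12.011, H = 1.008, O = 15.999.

200.32

Molecular formula: C12H24O2.
M = 12×12.011 + 24×1.008 + 2×15.999 = 200.32 g/mol.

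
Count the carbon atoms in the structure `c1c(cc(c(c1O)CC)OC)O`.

The symbol for carbon appears 9 times in the SMILES. Lowercase c denotes aromatic carbon and counts toward C.

9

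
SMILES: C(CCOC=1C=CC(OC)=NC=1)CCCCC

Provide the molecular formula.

Heavy atoms from the SMILES: 14 C, 1 N, 2 O.
Implicit hydrogens by atom environment:
  7 × C: 2 H each → 14
  3 × C (aromatic): 1 H each → 3
  2 × C: 3 H each → 6
  2 × C (aromatic): no H
  2 × O: no H
  1 × N (aromatic): no H
  Total hydrogens = 23.
Molecular formula: C14H23NO2

C14H23NO2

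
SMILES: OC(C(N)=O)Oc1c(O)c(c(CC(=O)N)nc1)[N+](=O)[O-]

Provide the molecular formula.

Heavy atoms from the SMILES: 9 C, 4 N, 7 O.
Implicit hydrogens by atom environment:
  4 × C (aromatic): no H
  4 × O: no H
  2 × C: no H
  2 × N: 2 H each → 4
  2 × O: 1 H each → 2
  1 × C: 2 H
  1 × C (aromatic): 1 H
  1 × C: 1 H
  1 × N (aromatic): no H
  1 × N (charge +1): no H
  1 × O (charge -1): no H
  Total hydrogens = 10.
Molecular formula: C9H10N4O7

C9H10N4O7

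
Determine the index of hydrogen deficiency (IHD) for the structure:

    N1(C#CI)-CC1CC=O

Molecular formula from the SMILES: C6H6INO.
DoU = (2C + 2 + N − H − X)/2 = (2·6 + 2 + 1 − 6 − 1)/2 = 8/2 = 4.
(Structurally: 1 ring(s) + 3 π bond(s) = 4.)

4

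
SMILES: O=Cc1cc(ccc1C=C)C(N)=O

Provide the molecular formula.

Heavy atoms from the SMILES: 10 C, 1 N, 2 O.
Implicit hydrogens by atom environment:
  3 × C (aromatic): 1 H each → 3
  3 × C (aromatic): no H
  2 × C: 1 H each → 2
  2 × O: no H
  1 × C: 2 H
  1 × C: no H
  1 × N: 2 H
  Total hydrogens = 9.
Molecular formula: C10H9NO2

C10H9NO2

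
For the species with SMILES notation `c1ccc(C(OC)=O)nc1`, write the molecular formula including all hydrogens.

Heavy atoms from the SMILES: 7 C, 1 N, 2 O.
Implicit hydrogens by atom environment:
  4 × C (aromatic): 1 H each → 4
  2 × O: no H
  1 × C: 3 H
  1 × C (aromatic): no H
  1 × C: no H
  1 × N (aromatic): no H
  Total hydrogens = 7.
Molecular formula: C7H7NO2

C7H7NO2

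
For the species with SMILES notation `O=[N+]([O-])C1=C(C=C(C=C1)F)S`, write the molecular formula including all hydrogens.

C6H4FNO2S

Heavy atoms from the SMILES: 6 C, 1 F, 1 N, 2 O, 1 S.
Implicit hydrogens by atom environment:
  3 × C (aromatic): 1 H each → 3
  3 × C (aromatic): no H
  1 × F: no H
  1 × N (charge +1): no H
  1 × O: no H
  1 × O (charge -1): no H
  1 × S: 1 H
  Total hydrogens = 4.
Molecular formula: C6H4FNO2S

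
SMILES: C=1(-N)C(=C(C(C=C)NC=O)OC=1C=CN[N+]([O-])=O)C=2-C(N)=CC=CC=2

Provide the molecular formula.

Heavy atoms from the SMILES: 16 C, 5 N, 4 O.
Implicit hydrogens by atom environment:
  6 × C (aromatic): no H
  5 × C: 1 H each → 5
  4 × C (aromatic): 1 H each → 4
  2 × N: 2 H each → 4
  2 × N: 1 H each → 2
  2 × O: no H
  1 × C: 2 H
  1 × N (charge +1): no H
  1 × O (aromatic): no H
  1 × O (charge -1): no H
  Total hydrogens = 17.
Molecular formula: C16H17N5O4

C16H17N5O4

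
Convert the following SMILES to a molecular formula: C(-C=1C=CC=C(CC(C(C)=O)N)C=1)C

Heavy atoms from the SMILES: 12 C, 1 N, 1 O.
Implicit hydrogens by atom environment:
  4 × C (aromatic): 1 H each → 4
  2 × C: 3 H each → 6
  2 × C: 2 H each → 4
  2 × C (aromatic): no H
  1 × C: 1 H
  1 × C: no H
  1 × N: 2 H
  1 × O: no H
  Total hydrogens = 17.
Molecular formula: C12H17NO

C12H17NO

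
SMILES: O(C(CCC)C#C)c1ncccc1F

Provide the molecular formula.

C11H12FNO

Heavy atoms from the SMILES: 11 C, 1 F, 1 N, 1 O.
Implicit hydrogens by atom environment:
  3 × C (aromatic): 1 H each → 3
  2 × C: 2 H each → 4
  2 × C: 1 H each → 2
  2 × C (aromatic): no H
  1 × C: 3 H
  1 × C: no H
  1 × F: no H
  1 × N (aromatic): no H
  1 × O: no H
  Total hydrogens = 12.
Molecular formula: C11H12FNO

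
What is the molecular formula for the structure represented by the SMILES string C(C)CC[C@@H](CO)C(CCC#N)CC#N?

C12H20N2O

Heavy atoms from the SMILES: 12 C, 2 N, 1 O.
Implicit hydrogens by atom environment:
  7 × C: 2 H each → 14
  2 × C: 1 H each → 2
  2 × C: no H
  2 × N: no H
  1 × C: 3 H
  1 × O: 1 H
  Total hydrogens = 20.
Molecular formula: C12H20N2O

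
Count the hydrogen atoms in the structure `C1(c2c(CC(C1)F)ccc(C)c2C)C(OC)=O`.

Hydrogens are implicit in SMILES; fill each atom to its normal valence:
  4 × C (aromatic): no H
  3 × C: 3 H each → 9
  2 × C: 2 H each → 4
  2 × C (aromatic): 1 H each → 2
  2 × C: 1 H each → 2
  2 × O: no H
  1 × C: no H
  1 × F: no H
  Total hydrogens = 17.

17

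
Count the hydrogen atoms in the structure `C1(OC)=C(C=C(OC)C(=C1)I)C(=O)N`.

Hydrogens are implicit in SMILES; fill each atom to its normal valence:
  4 × C (aromatic): no H
  3 × O: no H
  2 × C: 3 H each → 6
  2 × C (aromatic): 1 H each → 2
  1 × C: no H
  1 × I: no H
  1 × N: 2 H
  Total hydrogens = 10.

10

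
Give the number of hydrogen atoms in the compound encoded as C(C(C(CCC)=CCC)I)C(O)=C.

Hydrogens are implicit in SMILES; fill each atom to its normal valence:
  5 × C: 2 H each → 10
  2 × C: 3 H each → 6
  2 × C: 1 H each → 2
  2 × C: no H
  1 × I: no H
  1 × O: 1 H
  Total hydrogens = 19.

19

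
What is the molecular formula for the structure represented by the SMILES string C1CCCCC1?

Heavy atoms from the SMILES: 6 C.
Implicit hydrogens by atom environment:
  6 × C: 2 H each → 12
  Total hydrogens = 12.
Molecular formula: C6H12

C6H12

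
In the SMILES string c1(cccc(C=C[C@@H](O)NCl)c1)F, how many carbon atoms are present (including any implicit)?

The symbol for carbon appears 9 times in the SMILES. Lowercase c denotes aromatic carbon and counts toward C.

9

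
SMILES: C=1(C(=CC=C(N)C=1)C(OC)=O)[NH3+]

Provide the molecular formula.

Heavy atoms from the SMILES: 8 C, 2 N, 2 O.
Implicit hydrogens by atom environment:
  3 × C (aromatic): 1 H each → 3
  3 × C (aromatic): no H
  2 × O: no H
  1 × C: 3 H
  1 × C: no H
  1 × N (charge +1): 3 H
  1 × N: 2 H
  Total hydrogens = 11.
Net charge +1.
Molecular formula: C8H11N2O2+

C8H11N2O2+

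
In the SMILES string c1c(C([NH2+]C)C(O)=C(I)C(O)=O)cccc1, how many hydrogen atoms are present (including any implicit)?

13

Hydrogens are implicit in SMILES; fill each atom to its normal valence:
  5 × C (aromatic): 1 H each → 5
  3 × C: no H
  2 × O: 1 H each → 2
  1 × C: 3 H
  1 × C: 1 H
  1 × C (aromatic): no H
  1 × I: no H
  1 × N (charge +1): 2 H
  1 × O: no H
  Total hydrogens = 13.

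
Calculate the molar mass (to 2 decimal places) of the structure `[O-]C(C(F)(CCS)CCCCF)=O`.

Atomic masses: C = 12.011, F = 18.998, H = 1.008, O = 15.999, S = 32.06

Molecular formula: C8H13F2O2S-.
M = 8×12.011 + 2×18.998 + 13×1.008 + 2×15.999 + 1×32.06 = 211.25 g/mol.

211.25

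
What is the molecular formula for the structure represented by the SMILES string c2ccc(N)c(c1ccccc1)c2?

Heavy atoms from the SMILES: 12 C, 1 N.
Implicit hydrogens by atom environment:
  9 × C (aromatic): 1 H each → 9
  3 × C (aromatic): no H
  1 × N: 2 H
  Total hydrogens = 11.
Molecular formula: C12H11N

C12H11N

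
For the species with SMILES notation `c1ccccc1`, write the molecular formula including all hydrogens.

Heavy atoms from the SMILES: 6 C.
Implicit hydrogens by atom environment:
  6 × C (aromatic): 1 H each → 6
  Total hydrogens = 6.
Molecular formula: C6H6

C6H6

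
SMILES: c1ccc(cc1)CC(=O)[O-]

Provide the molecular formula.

Heavy atoms from the SMILES: 8 C, 2 O.
Implicit hydrogens by atom environment:
  5 × C (aromatic): 1 H each → 5
  1 × C: 2 H
  1 × C (aromatic): no H
  1 × C: no H
  1 × O: no H
  1 × O (charge -1): no H
  Total hydrogens = 7.
Net charge -1.
Molecular formula: C8H7O2-

C8H7O2-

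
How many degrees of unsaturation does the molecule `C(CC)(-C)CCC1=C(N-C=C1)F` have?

Molecular formula from the SMILES: C10H16FN.
DoU = (2C + 2 + N − H − X)/2 = (2·10 + 2 + 1 − 16 − 1)/2 = 6/2 = 3.
(Structurally: 1 ring(s) + 2 π bond(s) = 3.)

3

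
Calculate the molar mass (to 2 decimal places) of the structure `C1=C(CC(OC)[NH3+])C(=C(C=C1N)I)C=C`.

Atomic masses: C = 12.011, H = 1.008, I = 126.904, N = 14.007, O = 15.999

Molecular formula: C11H16IN2O+.
M = 11×12.011 + 16×1.008 + 1×126.904 + 2×14.007 + 1×15.999 = 319.17 g/mol.

319.17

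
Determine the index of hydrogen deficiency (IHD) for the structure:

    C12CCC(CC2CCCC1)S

2

Molecular formula from the SMILES: C10H18S.
DoU = (2C + 2 + N − H − X)/2 = (2·10 + 2 + 0 − 18 − 0)/2 = 4/2 = 2.
(Structurally: 2 ring(s) + 0 π bond(s) = 2.)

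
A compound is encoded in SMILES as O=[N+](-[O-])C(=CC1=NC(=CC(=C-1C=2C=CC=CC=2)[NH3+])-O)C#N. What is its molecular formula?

Heavy atoms from the SMILES: 14 C, 4 N, 3 O.
Implicit hydrogens by atom environment:
  6 × C (aromatic): 1 H each → 6
  5 × C (aromatic): no H
  2 × C: no H
  1 × C: 1 H
  1 × N (charge +1): 3 H
  1 × N (aromatic): no H
  1 × N: no H
  1 × N (charge +1): no H
  1 × O: 1 H
  1 × O: no H
  1 × O (charge -1): no H
  Total hydrogens = 11.
Net charge +1.
Molecular formula: C14H11N4O3+

C14H11N4O3+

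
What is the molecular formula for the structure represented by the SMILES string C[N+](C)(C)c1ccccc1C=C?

Heavy atoms from the SMILES: 11 C, 1 N.
Implicit hydrogens by atom environment:
  4 × C (aromatic): 1 H each → 4
  3 × C: 3 H each → 9
  2 × C (aromatic): no H
  1 × C: 2 H
  1 × C: 1 H
  1 × N (charge +1): no H
  Total hydrogens = 16.
Net charge +1.
Molecular formula: C11H16N+

C11H16N+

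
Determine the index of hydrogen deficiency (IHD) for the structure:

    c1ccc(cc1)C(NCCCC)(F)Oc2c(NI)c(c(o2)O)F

Molecular formula from the SMILES: C15H17F2IN2O3.
DoU = (2C + 2 + N − H − X)/2 = (2·15 + 2 + 2 − 17 − 3)/2 = 14/2 = 7.
(Structurally: 2 ring(s) + 5 π bond(s) = 7.)

7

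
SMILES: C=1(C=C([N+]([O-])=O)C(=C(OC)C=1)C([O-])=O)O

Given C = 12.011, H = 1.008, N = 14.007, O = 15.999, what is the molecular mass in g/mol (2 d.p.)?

212.14

Molecular formula: C8H6NO6-.
M = 8×12.011 + 6×1.008 + 1×14.007 + 6×15.999 = 212.14 g/mol.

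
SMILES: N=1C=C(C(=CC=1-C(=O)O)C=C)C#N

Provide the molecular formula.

Heavy atoms from the SMILES: 9 C, 2 N, 2 O.
Implicit hydrogens by atom environment:
  3 × C (aromatic): no H
  2 × C (aromatic): 1 H each → 2
  2 × C: no H
  1 × C: 2 H
  1 × C: 1 H
  1 × N (aromatic): no H
  1 × N: no H
  1 × O: 1 H
  1 × O: no H
  Total hydrogens = 6.
Molecular formula: C9H6N2O2

C9H6N2O2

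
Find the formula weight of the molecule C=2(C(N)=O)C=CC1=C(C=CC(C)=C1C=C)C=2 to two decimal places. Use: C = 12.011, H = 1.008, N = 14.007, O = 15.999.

Molecular formula: C14H13NO.
M = 14×12.011 + 13×1.008 + 1×14.007 + 1×15.999 = 211.26 g/mol.

211.26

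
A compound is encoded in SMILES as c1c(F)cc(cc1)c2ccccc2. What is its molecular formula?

C12H9F

Heavy atoms from the SMILES: 12 C, 1 F.
Implicit hydrogens by atom environment:
  9 × C (aromatic): 1 H each → 9
  3 × C (aromatic): no H
  1 × F: no H
  Total hydrogens = 9.
Molecular formula: C12H9F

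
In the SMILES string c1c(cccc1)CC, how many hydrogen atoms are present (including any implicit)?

10

Hydrogens are implicit in SMILES; fill each atom to its normal valence:
  5 × C (aromatic): 1 H each → 5
  1 × C: 3 H
  1 × C: 2 H
  1 × C (aromatic): no H
  Total hydrogens = 10.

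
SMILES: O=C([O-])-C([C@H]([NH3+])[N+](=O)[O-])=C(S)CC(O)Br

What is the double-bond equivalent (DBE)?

Molecular formula from the SMILES: C6H9BrN2O5S.
DoU = (2C + 2 + N − H − X)/2 = (2·6 + 2 + 2 − 9 − 1)/2 = 6/2 = 3.
(Structurally: 0 ring(s) + 3 π bond(s) = 3.)

3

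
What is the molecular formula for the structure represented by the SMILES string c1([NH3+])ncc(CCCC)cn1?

Heavy atoms from the SMILES: 8 C, 3 N.
Implicit hydrogens by atom environment:
  3 × C: 2 H each → 6
  2 × C (aromatic): 1 H each → 2
  2 × C (aromatic): no H
  2 × N (aromatic): no H
  1 × C: 3 H
  1 × N (charge +1): 3 H
  Total hydrogens = 14.
Net charge +1.
Molecular formula: C8H14N3+

C8H14N3+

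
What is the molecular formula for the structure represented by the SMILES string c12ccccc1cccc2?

Heavy atoms from the SMILES: 10 C.
Implicit hydrogens by atom environment:
  8 × C (aromatic): 1 H each → 8
  2 × C (aromatic): no H
  Total hydrogens = 8.
Molecular formula: C10H8

C10H8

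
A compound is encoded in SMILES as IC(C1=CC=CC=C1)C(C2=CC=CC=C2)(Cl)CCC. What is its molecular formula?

Heavy atoms from the SMILES: 17 C, 1 Cl, 1 I.
Implicit hydrogens by atom environment:
  10 × C (aromatic): 1 H each → 10
  2 × C: 2 H each → 4
  2 × C (aromatic): no H
  1 × C: 3 H
  1 × C: 1 H
  1 × C: no H
  1 × Cl: no H
  1 × I: no H
  Total hydrogens = 18.
Molecular formula: C17H18ClI

C17H18ClI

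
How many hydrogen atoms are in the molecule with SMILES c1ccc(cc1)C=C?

Hydrogens are implicit in SMILES; fill each atom to its normal valence:
  5 × C (aromatic): 1 H each → 5
  1 × C: 2 H
  1 × C: 1 H
  1 × C (aromatic): no H
  Total hydrogens = 8.

8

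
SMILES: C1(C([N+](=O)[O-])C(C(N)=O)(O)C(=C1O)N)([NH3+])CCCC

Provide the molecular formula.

C10H19N4O5+

Heavy atoms from the SMILES: 10 C, 4 N, 5 O.
Implicit hydrogens by atom environment:
  5 × C: no H
  3 × C: 2 H each → 6
  2 × N: 2 H each → 4
  2 × O: 1 H each → 2
  2 × O: no H
  1 × C: 3 H
  1 × C: 1 H
  1 × N (charge +1): 3 H
  1 × N (charge +1): no H
  1 × O (charge -1): no H
  Total hydrogens = 19.
Net charge +1.
Molecular formula: C10H19N4O5+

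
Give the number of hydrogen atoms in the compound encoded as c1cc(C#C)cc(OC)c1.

Hydrogens are implicit in SMILES; fill each atom to its normal valence:
  4 × C (aromatic): 1 H each → 4
  2 × C (aromatic): no H
  1 × C: 3 H
  1 × C: 1 H
  1 × C: no H
  1 × O: no H
  Total hydrogens = 8.

8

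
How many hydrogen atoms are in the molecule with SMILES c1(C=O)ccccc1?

Hydrogens are implicit in SMILES; fill each atom to its normal valence:
  5 × C (aromatic): 1 H each → 5
  1 × C: 1 H
  1 × C (aromatic): no H
  1 × O: no H
  Total hydrogens = 6.

6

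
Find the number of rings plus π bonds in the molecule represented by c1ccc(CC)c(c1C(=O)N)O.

Molecular formula from the SMILES: C9H11NO2.
DoU = (2C + 2 + N − H − X)/2 = (2·9 + 2 + 1 − 11 − 0)/2 = 10/2 = 5.
(Structurally: 1 ring(s) + 4 π bond(s) = 5.)

5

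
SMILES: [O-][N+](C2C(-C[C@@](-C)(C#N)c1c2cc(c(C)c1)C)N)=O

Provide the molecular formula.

Heavy atoms from the SMILES: 14 C, 3 N, 2 O.
Implicit hydrogens by atom environment:
  4 × C (aromatic): no H
  3 × C: 3 H each → 9
  2 × C (aromatic): 1 H each → 2
  2 × C: 1 H each → 2
  2 × C: no H
  1 × C: 2 H
  1 × N: 2 H
  1 × N: no H
  1 × N (charge +1): no H
  1 × O: no H
  1 × O (charge -1): no H
  Total hydrogens = 17.
Molecular formula: C14H17N3O2

C14H17N3O2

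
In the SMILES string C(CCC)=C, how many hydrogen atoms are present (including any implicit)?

Hydrogens are implicit in SMILES; fill each atom to its normal valence:
  3 × C: 2 H each → 6
  1 × C: 3 H
  1 × C: 1 H
  Total hydrogens = 10.

10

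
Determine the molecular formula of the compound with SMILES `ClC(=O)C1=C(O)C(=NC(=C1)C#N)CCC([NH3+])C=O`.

Heavy atoms from the SMILES: 11 C, 1 Cl, 3 N, 3 O.
Implicit hydrogens by atom environment:
  4 × C (aromatic): no H
  2 × C: 2 H each → 4
  2 × C: 1 H each → 2
  2 × C: no H
  2 × O: no H
  1 × C (aromatic): 1 H
  1 × Cl: no H
  1 × N (charge +1): 3 H
  1 × N (aromatic): no H
  1 × N: no H
  1 × O: 1 H
  Total hydrogens = 11.
Net charge +1.
Molecular formula: C11H11ClN3O3+

C11H11ClN3O3+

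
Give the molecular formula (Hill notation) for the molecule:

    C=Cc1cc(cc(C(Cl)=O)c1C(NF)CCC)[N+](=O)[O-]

C13H14ClFN2O3

Heavy atoms from the SMILES: 13 C, 1 Cl, 1 F, 2 N, 3 O.
Implicit hydrogens by atom environment:
  4 × C (aromatic): no H
  3 × C: 2 H each → 6
  2 × C (aromatic): 1 H each → 2
  2 × C: 1 H each → 2
  2 × O: no H
  1 × C: 3 H
  1 × C: no H
  1 × Cl: no H
  1 × F: no H
  1 × N: 1 H
  1 × N (charge +1): no H
  1 × O (charge -1): no H
  Total hydrogens = 14.
Molecular formula: C13H14ClFN2O3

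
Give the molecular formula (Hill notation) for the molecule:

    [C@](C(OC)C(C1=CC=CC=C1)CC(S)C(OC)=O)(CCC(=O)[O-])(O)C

Heavy atoms from the SMILES: 18 C, 6 O, 1 S.
Implicit hydrogens by atom environment:
  5 × C (aromatic): 1 H each → 5
  4 × O: no H
  3 × C: 3 H each → 9
  3 × C: 2 H each → 6
  3 × C: 1 H each → 3
  3 × C: no H
  1 × C (aromatic): no H
  1 × O: 1 H
  1 × O (charge -1): no H
  1 × S: 1 H
  Total hydrogens = 25.
Net charge -1.
Molecular formula: C18H25O6S-

C18H25O6S-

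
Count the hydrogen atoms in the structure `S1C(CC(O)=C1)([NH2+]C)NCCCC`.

Hydrogens are implicit in SMILES; fill each atom to its normal valence:
  4 × C: 2 H each → 8
  2 × C: 3 H each → 6
  2 × C: no H
  1 × C: 1 H
  1 × N (charge +1): 2 H
  1 × N: 1 H
  1 × O: 1 H
  1 × S: no H
  Total hydrogens = 19.

19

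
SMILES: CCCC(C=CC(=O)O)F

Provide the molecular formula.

Heavy atoms from the SMILES: 7 C, 1 F, 2 O.
Implicit hydrogens by atom environment:
  3 × C: 1 H each → 3
  2 × C: 2 H each → 4
  1 × C: 3 H
  1 × C: no H
  1 × F: no H
  1 × O: 1 H
  1 × O: no H
  Total hydrogens = 11.
Molecular formula: C7H11FO2

C7H11FO2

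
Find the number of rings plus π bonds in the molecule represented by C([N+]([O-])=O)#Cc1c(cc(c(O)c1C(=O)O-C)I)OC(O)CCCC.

8

Molecular formula from the SMILES: C15H16INO7.
DoU = (2C + 2 + N − H − X)/2 = (2·15 + 2 + 1 − 16 − 1)/2 = 16/2 = 8.
(Structurally: 1 ring(s) + 7 π bond(s) = 8.)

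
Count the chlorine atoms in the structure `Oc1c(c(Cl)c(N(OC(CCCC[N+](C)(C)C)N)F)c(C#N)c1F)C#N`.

The symbol for chlorine appears 1 time in the SMILES.

1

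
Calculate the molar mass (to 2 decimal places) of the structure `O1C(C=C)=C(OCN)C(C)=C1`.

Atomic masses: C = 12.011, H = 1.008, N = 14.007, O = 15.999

Molecular formula: C8H11NO2.
M = 8×12.011 + 11×1.008 + 1×14.007 + 2×15.999 = 153.18 g/mol.

153.18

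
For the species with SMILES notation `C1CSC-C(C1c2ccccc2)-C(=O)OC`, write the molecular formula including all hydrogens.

C13H16O2S

Heavy atoms from the SMILES: 13 C, 2 O, 1 S.
Implicit hydrogens by atom environment:
  5 × C (aromatic): 1 H each → 5
  3 × C: 2 H each → 6
  2 × C: 1 H each → 2
  2 × O: no H
  1 × C: 3 H
  1 × C: no H
  1 × C (aromatic): no H
  1 × S: no H
  Total hydrogens = 16.
Molecular formula: C13H16O2S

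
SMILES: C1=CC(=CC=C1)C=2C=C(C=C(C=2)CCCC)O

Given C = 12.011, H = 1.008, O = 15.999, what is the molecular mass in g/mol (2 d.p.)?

Molecular formula: C16H18O.
M = 16×12.011 + 18×1.008 + 1×15.999 = 226.32 g/mol.

226.32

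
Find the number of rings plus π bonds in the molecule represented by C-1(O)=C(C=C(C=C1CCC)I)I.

Molecular formula from the SMILES: C9H10I2O.
DoU = (2C + 2 + N − H − X)/2 = (2·9 + 2 + 0 − 10 − 2)/2 = 8/2 = 4.
(Structurally: 1 ring(s) + 3 π bond(s) = 4.)

4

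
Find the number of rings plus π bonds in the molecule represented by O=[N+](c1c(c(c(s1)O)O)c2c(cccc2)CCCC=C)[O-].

9

Molecular formula from the SMILES: C15H15NO4S.
DoU = (2C + 2 + N − H − X)/2 = (2·15 + 2 + 1 − 15 − 0)/2 = 18/2 = 9.
(Structurally: 2 ring(s) + 7 π bond(s) = 9.)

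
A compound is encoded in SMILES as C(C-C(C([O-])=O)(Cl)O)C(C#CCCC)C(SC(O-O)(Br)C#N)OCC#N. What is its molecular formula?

C15H17BrClN2O6S-

Heavy atoms from the SMILES: 1 Br, 15 C, 1 Cl, 2 N, 6 O, 1 S.
Implicit hydrogens by atom environment:
  7 × C: no H
  5 × C: 2 H each → 10
  3 × O: no H
  2 × C: 1 H each → 2
  2 × N: no H
  2 × O: 1 H each → 2
  1 × Br: no H
  1 × C: 3 H
  1 × Cl: no H
  1 × O (charge -1): no H
  1 × S: no H
  Total hydrogens = 17.
Net charge -1.
Molecular formula: C15H17BrClN2O6S-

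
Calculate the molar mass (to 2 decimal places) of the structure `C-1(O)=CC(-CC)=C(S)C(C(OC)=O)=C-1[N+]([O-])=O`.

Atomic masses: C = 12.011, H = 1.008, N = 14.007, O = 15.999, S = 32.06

257.26

Molecular formula: C10H11NO5S.
M = 10×12.011 + 11×1.008 + 1×14.007 + 5×15.999 + 1×32.06 = 257.26 g/mol.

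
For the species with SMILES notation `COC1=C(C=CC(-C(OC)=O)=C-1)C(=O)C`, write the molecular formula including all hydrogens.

C11H12O4

Heavy atoms from the SMILES: 11 C, 4 O.
Implicit hydrogens by atom environment:
  4 × O: no H
  3 × C: 3 H each → 9
  3 × C (aromatic): 1 H each → 3
  3 × C (aromatic): no H
  2 × C: no H
  Total hydrogens = 12.
Molecular formula: C11H12O4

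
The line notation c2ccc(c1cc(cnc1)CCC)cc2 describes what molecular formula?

C14H15N

Heavy atoms from the SMILES: 14 C, 1 N.
Implicit hydrogens by atom environment:
  8 × C (aromatic): 1 H each → 8
  3 × C (aromatic): no H
  2 × C: 2 H each → 4
  1 × C: 3 H
  1 × N (aromatic): no H
  Total hydrogens = 15.
Molecular formula: C14H15N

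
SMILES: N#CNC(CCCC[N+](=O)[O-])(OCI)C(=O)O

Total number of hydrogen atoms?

Hydrogens are implicit in SMILES; fill each atom to its normal valence:
  5 × C: 2 H each → 10
  3 × C: no H
  3 × O: no H
  1 × I: no H
  1 × N: 1 H
  1 × N: no H
  1 × N (charge +1): no H
  1 × O: 1 H
  1 × O (charge -1): no H
  Total hydrogens = 12.

12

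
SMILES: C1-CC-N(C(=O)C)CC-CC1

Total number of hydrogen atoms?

17

Hydrogens are implicit in SMILES; fill each atom to its normal valence:
  7 × C: 2 H each → 14
  1 × C: 3 H
  1 × C: no H
  1 × N: no H
  1 × O: no H
  Total hydrogens = 17.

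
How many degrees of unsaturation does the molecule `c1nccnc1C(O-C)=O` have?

Molecular formula from the SMILES: C6H6N2O2.
DoU = (2C + 2 + N − H − X)/2 = (2·6 + 2 + 2 − 6 − 0)/2 = 10/2 = 5.
(Structurally: 1 ring(s) + 4 π bond(s) = 5.)

5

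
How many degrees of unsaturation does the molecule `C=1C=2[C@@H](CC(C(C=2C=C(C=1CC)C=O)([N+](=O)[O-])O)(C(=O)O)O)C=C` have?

9

Molecular formula from the SMILES: C16H17NO7.
DoU = (2C + 2 + N − H − X)/2 = (2·16 + 2 + 1 − 17 − 0)/2 = 18/2 = 9.
(Structurally: 2 ring(s) + 7 π bond(s) = 9.)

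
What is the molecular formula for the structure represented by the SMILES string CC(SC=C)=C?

C5H8S

Heavy atoms from the SMILES: 5 C, 1 S.
Implicit hydrogens by atom environment:
  2 × C: 2 H each → 4
  1 × C: 3 H
  1 × C: 1 H
  1 × C: no H
  1 × S: no H
  Total hydrogens = 8.
Molecular formula: C5H8S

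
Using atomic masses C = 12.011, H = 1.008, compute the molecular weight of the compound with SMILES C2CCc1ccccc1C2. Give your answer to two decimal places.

Molecular formula: C10H12.
M = 10×12.011 + 12×1.008 = 132.21 g/mol.

132.21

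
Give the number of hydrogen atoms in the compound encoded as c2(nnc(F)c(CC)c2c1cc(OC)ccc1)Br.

12

Hydrogens are implicit in SMILES; fill each atom to its normal valence:
  6 × C (aromatic): no H
  4 × C (aromatic): 1 H each → 4
  2 × C: 3 H each → 6
  2 × N (aromatic): no H
  1 × Br: no H
  1 × C: 2 H
  1 × F: no H
  1 × O: no H
  Total hydrogens = 12.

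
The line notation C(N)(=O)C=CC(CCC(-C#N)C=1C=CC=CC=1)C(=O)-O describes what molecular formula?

Heavy atoms from the SMILES: 15 C, 2 N, 3 O.
Implicit hydrogens by atom environment:
  5 × C (aromatic): 1 H each → 5
  4 × C: 1 H each → 4
  3 × C: no H
  2 × C: 2 H each → 4
  2 × O: no H
  1 × C (aromatic): no H
  1 × N: 2 H
  1 × N: no H
  1 × O: 1 H
  Total hydrogens = 16.
Molecular formula: C15H16N2O3

C15H16N2O3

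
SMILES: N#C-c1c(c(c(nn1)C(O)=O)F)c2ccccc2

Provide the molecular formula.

C12H6FN3O2

Heavy atoms from the SMILES: 12 C, 1 F, 3 N, 2 O.
Implicit hydrogens by atom environment:
  5 × C (aromatic): 1 H each → 5
  5 × C (aromatic): no H
  2 × C: no H
  2 × N (aromatic): no H
  1 × F: no H
  1 × N: no H
  1 × O: 1 H
  1 × O: no H
  Total hydrogens = 6.
Molecular formula: C12H6FN3O2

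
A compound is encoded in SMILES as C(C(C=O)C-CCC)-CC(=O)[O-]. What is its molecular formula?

C9H15O3-

Heavy atoms from the SMILES: 9 C, 3 O.
Implicit hydrogens by atom environment:
  5 × C: 2 H each → 10
  2 × C: 1 H each → 2
  2 × O: no H
  1 × C: 3 H
  1 × C: no H
  1 × O (charge -1): no H
  Total hydrogens = 15.
Net charge -1.
Molecular formula: C9H15O3-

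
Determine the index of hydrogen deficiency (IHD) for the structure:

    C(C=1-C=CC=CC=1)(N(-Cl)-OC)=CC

Molecular formula from the SMILES: C10H12ClNO.
DoU = (2C + 2 + N − H − X)/2 = (2·10 + 2 + 1 − 12 − 1)/2 = 10/2 = 5.
(Structurally: 1 ring(s) + 4 π bond(s) = 5.)

5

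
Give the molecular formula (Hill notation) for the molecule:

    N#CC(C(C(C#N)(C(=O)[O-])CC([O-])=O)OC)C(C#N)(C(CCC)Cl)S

Heavy atoms from the SMILES: 15 C, 1 Cl, 3 N, 5 O, 1 S.
Implicit hydrogens by atom environment:
  7 × C: no H
  3 × C: 2 H each → 6
  3 × C: 1 H each → 3
  3 × N: no H
  3 × O: no H
  2 × C: 3 H each → 6
  2 × O (charge -1): no H
  1 × Cl: no H
  1 × S: 1 H
  Total hydrogens = 16.
Net charge -2.
Molecular formula: [C15H16ClN3O5S]2-

[C15H16ClN3O5S]2-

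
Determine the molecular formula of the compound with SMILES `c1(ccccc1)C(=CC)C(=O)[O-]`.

Heavy atoms from the SMILES: 10 C, 2 O.
Implicit hydrogens by atom environment:
  5 × C (aromatic): 1 H each → 5
  2 × C: no H
  1 × C: 3 H
  1 × C: 1 H
  1 × C (aromatic): no H
  1 × O: no H
  1 × O (charge -1): no H
  Total hydrogens = 9.
Net charge -1.
Molecular formula: C10H9O2-

C10H9O2-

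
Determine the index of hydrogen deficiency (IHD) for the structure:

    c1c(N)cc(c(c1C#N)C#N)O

8

Molecular formula from the SMILES: C8H5N3O.
DoU = (2C + 2 + N − H − X)/2 = (2·8 + 2 + 3 − 5 − 0)/2 = 16/2 = 8.
(Structurally: 1 ring(s) + 7 π bond(s) = 8.)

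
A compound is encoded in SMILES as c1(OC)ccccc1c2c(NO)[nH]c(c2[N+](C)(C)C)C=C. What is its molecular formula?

C16H22N3O2+

Heavy atoms from the SMILES: 16 C, 3 N, 2 O.
Implicit hydrogens by atom environment:
  6 × C (aromatic): no H
  4 × C: 3 H each → 12
  4 × C (aromatic): 1 H each → 4
  1 × C: 2 H
  1 × C: 1 H
  1 × N (aromatic): 1 H
  1 × N: 1 H
  1 × N (charge +1): no H
  1 × O: 1 H
  1 × O: no H
  Total hydrogens = 22.
Net charge +1.
Molecular formula: C16H22N3O2+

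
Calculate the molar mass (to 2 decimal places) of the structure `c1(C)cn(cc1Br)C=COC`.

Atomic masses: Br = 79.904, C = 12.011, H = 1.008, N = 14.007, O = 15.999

Molecular formula: C8H10BrNO.
M = 1×79.904 + 8×12.011 + 10×1.008 + 1×14.007 + 1×15.999 = 216.08 g/mol.

216.08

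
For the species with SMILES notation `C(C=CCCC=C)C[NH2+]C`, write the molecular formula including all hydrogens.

C9H18N+

Heavy atoms from the SMILES: 9 C, 1 N.
Implicit hydrogens by atom environment:
  5 × C: 2 H each → 10
  3 × C: 1 H each → 3
  1 × C: 3 H
  1 × N (charge +1): 2 H
  Total hydrogens = 18.
Net charge +1.
Molecular formula: C9H18N+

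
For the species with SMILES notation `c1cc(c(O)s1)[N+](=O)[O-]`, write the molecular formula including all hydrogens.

Heavy atoms from the SMILES: 4 C, 1 N, 3 O, 1 S.
Implicit hydrogens by atom environment:
  2 × C (aromatic): 1 H each → 2
  2 × C (aromatic): no H
  1 × N (charge +1): no H
  1 × O: 1 H
  1 × O: no H
  1 × O (charge -1): no H
  1 × S (aromatic): no H
  Total hydrogens = 3.
Molecular formula: C4H3NO3S

C4H3NO3S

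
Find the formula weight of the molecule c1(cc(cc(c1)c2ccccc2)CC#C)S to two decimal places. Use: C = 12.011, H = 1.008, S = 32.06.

Molecular formula: C15H12S.
M = 15×12.011 + 12×1.008 + 1×32.06 = 224.32 g/mol.

224.32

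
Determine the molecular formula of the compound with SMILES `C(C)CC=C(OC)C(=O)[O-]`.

C7H11O3-

Heavy atoms from the SMILES: 7 C, 3 O.
Implicit hydrogens by atom environment:
  2 × C: 3 H each → 6
  2 × C: 2 H each → 4
  2 × C: no H
  2 × O: no H
  1 × C: 1 H
  1 × O (charge -1): no H
  Total hydrogens = 11.
Net charge -1.
Molecular formula: C7H11O3-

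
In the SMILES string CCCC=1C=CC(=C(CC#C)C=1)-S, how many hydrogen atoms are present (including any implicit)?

Hydrogens are implicit in SMILES; fill each atom to its normal valence:
  3 × C: 2 H each → 6
  3 × C (aromatic): 1 H each → 3
  3 × C (aromatic): no H
  1 × C: 3 H
  1 × C: 1 H
  1 × C: no H
  1 × S: 1 H
  Total hydrogens = 14.

14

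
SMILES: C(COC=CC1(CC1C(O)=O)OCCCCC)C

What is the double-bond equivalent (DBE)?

3

Molecular formula from the SMILES: C14H24O4.
DoU = (2C + 2 + N − H − X)/2 = (2·14 + 2 + 0 − 24 − 0)/2 = 6/2 = 3.
(Structurally: 1 ring(s) + 2 π bond(s) = 3.)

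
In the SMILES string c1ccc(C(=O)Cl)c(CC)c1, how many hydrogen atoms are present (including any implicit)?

Hydrogens are implicit in SMILES; fill each atom to its normal valence:
  4 × C (aromatic): 1 H each → 4
  2 × C (aromatic): no H
  1 × C: 3 H
  1 × C: 2 H
  1 × C: no H
  1 × Cl: no H
  1 × O: no H
  Total hydrogens = 9.

9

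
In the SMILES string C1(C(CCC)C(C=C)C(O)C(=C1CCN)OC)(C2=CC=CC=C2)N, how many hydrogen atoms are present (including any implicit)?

Hydrogens are implicit in SMILES; fill each atom to its normal valence:
  5 × C: 2 H each → 10
  5 × C (aromatic): 1 H each → 5
  4 × C: 1 H each → 4
  3 × C: no H
  2 × C: 3 H each → 6
  2 × N: 2 H each → 4
  1 × C (aromatic): no H
  1 × O: 1 H
  1 × O: no H
  Total hydrogens = 30.

30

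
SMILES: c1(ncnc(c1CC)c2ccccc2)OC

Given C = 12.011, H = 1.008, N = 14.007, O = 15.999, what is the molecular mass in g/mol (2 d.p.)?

214.27

Molecular formula: C13H14N2O.
M = 13×12.011 + 14×1.008 + 2×14.007 + 1×15.999 = 214.27 g/mol.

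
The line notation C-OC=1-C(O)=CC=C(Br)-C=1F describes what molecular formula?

Heavy atoms from the SMILES: 1 Br, 7 C, 1 F, 2 O.
Implicit hydrogens by atom environment:
  4 × C (aromatic): no H
  2 × C (aromatic): 1 H each → 2
  1 × Br: no H
  1 × C: 3 H
  1 × F: no H
  1 × O: 1 H
  1 × O: no H
  Total hydrogens = 6.
Molecular formula: C7H6BrFO2

C7H6BrFO2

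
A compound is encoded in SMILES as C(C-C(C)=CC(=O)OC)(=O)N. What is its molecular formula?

Heavy atoms from the SMILES: 7 C, 1 N, 3 O.
Implicit hydrogens by atom environment:
  3 × C: no H
  3 × O: no H
  2 × C: 3 H each → 6
  1 × C: 2 H
  1 × C: 1 H
  1 × N: 2 H
  Total hydrogens = 11.
Molecular formula: C7H11NO3

C7H11NO3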